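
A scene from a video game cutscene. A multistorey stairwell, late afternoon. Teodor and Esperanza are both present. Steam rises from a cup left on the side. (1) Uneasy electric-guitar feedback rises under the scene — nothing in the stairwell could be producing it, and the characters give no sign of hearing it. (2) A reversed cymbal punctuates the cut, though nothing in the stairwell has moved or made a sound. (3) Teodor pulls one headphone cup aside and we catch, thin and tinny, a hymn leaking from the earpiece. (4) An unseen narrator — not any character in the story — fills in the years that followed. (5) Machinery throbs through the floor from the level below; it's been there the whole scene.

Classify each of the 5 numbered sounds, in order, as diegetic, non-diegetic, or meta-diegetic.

(1) score with no on-screen or off-screen source; it exists for the audience alone → non-diegetic.
Sound (2): nothing in the scene produces it; it's an accent added for the audience, so non-diegetic.
(3) is diegetic: it's leaking from a physical pair of headphones in the scene.
(4) the narrator exists outside the story world, addressing only the audience → non-diegetic.
(5) is diegetic: ambient/room sound belonging to the story's physical space.

non-diegetic, non-diegetic, diegetic, non-diegetic, diegetic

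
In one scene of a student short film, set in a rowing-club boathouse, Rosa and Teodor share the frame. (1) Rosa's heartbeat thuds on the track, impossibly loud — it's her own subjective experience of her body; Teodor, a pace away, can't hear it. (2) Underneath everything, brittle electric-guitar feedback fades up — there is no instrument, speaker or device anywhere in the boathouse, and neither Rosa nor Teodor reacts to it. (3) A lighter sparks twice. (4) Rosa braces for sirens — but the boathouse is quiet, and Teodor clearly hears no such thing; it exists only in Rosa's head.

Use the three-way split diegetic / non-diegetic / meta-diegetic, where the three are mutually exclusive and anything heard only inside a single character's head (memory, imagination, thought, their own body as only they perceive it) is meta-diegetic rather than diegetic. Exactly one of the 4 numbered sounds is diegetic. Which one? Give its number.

3

(1) is meta-diegetic: point-of-audition from inside Rosa's body; not a sound in the room.
Sound (2): nothing in the boathouse produces it and the characters don't hear it — pure soundtrack, so non-diegetic.
Sound (3): the sound comes from a lighter physically present in the location, so diegetic.
(4) the sound is imagined by Rosa; nothing in the story world is producing it and Teodor can't hear it → meta-diegetic.
Only (3) is diegetic.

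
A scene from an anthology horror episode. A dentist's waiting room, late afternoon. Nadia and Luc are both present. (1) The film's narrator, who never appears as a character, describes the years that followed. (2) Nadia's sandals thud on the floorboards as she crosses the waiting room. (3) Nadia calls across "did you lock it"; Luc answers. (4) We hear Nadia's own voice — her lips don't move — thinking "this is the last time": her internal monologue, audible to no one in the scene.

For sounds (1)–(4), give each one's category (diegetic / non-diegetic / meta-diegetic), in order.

Sound (1): external voice-over — not a character, not heard by anyone in the scene, so non-diegetic.
(2) is diegetic: it's the physical sound of Nadia moving in the space.
(3) is diegetic: spoken by a character present in the story world.
(4) it's Nadia's unspoken thought, heard only by the audience via her subjectivity → meta-diegetic.

non-diegetic, diegetic, diegetic, meta-diegetic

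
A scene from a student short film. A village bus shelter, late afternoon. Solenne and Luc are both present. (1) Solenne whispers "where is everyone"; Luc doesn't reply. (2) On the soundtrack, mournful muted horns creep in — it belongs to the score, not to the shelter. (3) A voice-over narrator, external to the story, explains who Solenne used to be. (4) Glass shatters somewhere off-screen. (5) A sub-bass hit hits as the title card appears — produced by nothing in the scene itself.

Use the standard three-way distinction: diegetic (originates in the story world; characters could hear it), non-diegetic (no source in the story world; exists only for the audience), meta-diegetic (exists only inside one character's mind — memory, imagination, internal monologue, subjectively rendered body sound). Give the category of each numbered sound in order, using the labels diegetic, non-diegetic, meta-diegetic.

diegetic, non-diegetic, non-diegetic, diegetic, non-diegetic

Sound (1): Solenne is a character speaking aloud in the scene, so diegetic.
Sound (2): score with no on-screen or off-screen source; it exists for the audience alone, so non-diegetic.
(3) is non-diegetic: the narrator exists outside the story world, addressing only the audience.
(4) an in-world source (glass); characters could hear it → diegetic.
(5) is non-diegetic: an editorial stinger — it belongs to the cut, not the story world.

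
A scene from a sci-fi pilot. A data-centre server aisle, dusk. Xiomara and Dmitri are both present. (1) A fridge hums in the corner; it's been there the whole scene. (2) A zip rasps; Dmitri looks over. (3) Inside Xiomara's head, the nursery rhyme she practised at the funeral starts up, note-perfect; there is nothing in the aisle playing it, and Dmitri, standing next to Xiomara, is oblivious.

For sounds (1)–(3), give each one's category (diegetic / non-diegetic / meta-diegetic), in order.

diegetic, diegetic, meta-diegetic

(1) is diegetic: it's the actual ambient sound of the location.
(2) a zip is a real object/event in the scene's world → diegetic.
Sound (3): the music is a memory playing inside Xiomara's mind alone; no real-world source, Dmitri can't hear it, so meta-diegetic.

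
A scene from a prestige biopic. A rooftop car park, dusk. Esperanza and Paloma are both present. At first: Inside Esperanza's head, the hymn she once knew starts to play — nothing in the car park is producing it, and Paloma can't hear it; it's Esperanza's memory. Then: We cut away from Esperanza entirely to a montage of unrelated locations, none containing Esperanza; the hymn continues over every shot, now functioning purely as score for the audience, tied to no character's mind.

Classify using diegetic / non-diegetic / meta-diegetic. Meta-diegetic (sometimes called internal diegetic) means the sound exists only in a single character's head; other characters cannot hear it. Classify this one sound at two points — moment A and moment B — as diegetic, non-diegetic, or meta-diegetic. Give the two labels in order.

Moment A: the music lives inside Esperanza's mind alone; Paloma can't hear it → meta-diegetic.
Moment B: once it plays over shots Esperanza isn't in, detached from any character's subjectivity, it's conventional underscore → non-diegetic.

meta-diegetic, non-diegetic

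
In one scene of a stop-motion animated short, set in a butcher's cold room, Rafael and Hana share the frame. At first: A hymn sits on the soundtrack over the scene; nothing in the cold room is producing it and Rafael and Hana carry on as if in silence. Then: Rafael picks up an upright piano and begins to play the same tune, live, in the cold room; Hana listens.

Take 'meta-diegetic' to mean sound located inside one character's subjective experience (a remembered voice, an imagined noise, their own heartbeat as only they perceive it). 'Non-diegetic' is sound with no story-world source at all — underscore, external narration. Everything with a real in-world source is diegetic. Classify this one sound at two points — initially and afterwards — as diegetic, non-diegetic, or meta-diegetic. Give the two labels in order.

non-diegetic, diegetic

Initially: no in-world source exists and no character can hear it — underscore → non-diegetic.
Afterwards: an upright piano is now a real source in the story world and the characters hear it → diegetic.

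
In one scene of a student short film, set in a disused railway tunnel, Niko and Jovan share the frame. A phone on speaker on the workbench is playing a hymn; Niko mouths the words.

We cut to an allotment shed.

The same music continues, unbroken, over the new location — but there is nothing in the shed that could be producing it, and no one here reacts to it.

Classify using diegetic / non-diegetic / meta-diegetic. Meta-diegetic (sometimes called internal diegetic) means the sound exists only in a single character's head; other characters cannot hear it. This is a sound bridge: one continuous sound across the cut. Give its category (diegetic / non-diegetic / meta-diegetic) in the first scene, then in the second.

diegetic, non-diegetic

Scene one: a phone on speaker is an on-screen source and Niko reacts to it → diegetic.
Scene two: there is no source in the shed and no one hears it — it's now underscore → non-diegetic.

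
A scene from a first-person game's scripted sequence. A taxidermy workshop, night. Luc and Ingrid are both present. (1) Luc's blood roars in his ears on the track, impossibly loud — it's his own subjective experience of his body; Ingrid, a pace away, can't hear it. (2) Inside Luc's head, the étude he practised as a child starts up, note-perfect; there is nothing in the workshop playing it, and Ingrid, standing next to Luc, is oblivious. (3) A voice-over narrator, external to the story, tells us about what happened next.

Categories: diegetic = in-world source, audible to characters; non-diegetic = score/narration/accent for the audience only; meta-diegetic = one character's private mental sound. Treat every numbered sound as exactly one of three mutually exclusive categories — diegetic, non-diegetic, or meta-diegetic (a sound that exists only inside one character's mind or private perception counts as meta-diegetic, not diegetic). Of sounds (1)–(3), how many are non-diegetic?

1

Sound (1): a subjective body sound — Luc's private perception, inaudible to Ingrid, so meta-diegetic.
Sound (2): the music is a memory playing inside Luc's mind alone; no real-world source, Ingrid can't hear it, so meta-diegetic.
(3) the narrator exists outside the story world, addressing only the audience → non-diegetic.
So 1 of the 3 is non-diegetic: (3).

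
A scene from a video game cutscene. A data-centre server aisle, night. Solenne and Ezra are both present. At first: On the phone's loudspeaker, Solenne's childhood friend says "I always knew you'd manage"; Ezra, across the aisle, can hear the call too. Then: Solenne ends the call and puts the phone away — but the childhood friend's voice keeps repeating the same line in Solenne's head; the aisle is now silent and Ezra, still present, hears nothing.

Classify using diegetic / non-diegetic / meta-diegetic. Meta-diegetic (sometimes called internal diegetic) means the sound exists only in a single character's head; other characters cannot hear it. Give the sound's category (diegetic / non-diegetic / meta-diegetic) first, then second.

First: the loudspeaker is an in-world source; both Solenne and Ezra hear the call → diegetic.
Second: with the phone off, the voice continues only as Solenne's private mental replay — Ezra can't hear it → meta-diegetic.

diegetic, meta-diegetic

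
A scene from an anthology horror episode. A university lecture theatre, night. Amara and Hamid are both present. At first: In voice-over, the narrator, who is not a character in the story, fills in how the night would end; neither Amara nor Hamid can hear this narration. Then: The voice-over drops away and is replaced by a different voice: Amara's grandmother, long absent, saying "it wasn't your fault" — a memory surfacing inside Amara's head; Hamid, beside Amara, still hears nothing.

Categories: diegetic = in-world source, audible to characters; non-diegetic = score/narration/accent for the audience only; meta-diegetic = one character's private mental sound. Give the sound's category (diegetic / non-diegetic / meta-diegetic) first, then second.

non-diegetic, meta-diegetic

First: the external narrator addresses only the audience — outside the story world → non-diegetic.
Second: the replacement voice is a memory inside Amara's mind specifically → meta-diegetic.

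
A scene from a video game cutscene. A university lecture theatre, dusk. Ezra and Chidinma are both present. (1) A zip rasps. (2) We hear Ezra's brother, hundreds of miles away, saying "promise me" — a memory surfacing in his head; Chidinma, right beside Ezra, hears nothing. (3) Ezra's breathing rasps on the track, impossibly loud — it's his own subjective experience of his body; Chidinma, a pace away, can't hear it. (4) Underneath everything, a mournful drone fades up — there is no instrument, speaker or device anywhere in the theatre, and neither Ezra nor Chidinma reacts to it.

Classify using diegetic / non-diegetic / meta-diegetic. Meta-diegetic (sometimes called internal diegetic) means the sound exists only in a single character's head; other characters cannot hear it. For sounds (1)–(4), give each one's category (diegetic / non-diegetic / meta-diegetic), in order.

diegetic, meta-diegetic, meta-diegetic, non-diegetic

(1) an in-world source (a zip); characters could hear it → diegetic.
(2) the voice is a memory playing only inside Ezra's mind; Chidinma can't hear it → meta-diegetic.
(3) is meta-diegetic: it's Ezra's internal bodily sensation rendered as sound; only Ezra 'hears' it.
Sound (4): nothing in the theatre produces it and the characters don't hear it — pure soundtrack, so non-diegetic.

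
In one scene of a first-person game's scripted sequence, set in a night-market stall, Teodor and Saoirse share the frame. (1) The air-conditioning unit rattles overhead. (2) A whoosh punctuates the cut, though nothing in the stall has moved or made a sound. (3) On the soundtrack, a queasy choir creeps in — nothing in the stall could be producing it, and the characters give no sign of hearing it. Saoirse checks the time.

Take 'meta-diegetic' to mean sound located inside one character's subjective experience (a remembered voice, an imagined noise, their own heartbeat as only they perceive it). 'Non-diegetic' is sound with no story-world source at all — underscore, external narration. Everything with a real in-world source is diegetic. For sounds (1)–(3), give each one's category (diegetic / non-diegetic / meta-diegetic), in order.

Sound (1): ambient/room sound belonging to the story's physical space, so diegetic.
(2) is non-diegetic: nothing in the scene produces it; it's an accent added for the audience.
Sound (3): score with no on-screen or off-screen source; it exists for the audience alone, so non-diegetic.

diegetic, non-diegetic, non-diegetic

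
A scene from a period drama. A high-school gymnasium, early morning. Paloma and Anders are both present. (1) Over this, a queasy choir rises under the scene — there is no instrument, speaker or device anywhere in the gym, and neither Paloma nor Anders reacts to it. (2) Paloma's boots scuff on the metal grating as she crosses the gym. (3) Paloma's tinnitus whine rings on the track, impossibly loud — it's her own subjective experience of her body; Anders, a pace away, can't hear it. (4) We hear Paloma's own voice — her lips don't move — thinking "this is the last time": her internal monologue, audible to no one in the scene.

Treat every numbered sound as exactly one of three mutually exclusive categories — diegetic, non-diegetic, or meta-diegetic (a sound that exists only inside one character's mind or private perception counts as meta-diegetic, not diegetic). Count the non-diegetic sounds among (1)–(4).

(1) nothing in the gym produces it and the characters don't hear it — pure soundtrack → non-diegetic.
Sound (2): a character's body making contact with the set — an in-world sound, so diegetic.
(3) is meta-diegetic: point-of-audition from inside Paloma's body; not a sound in the room.
Sound (4): Paloma's thought-voice: a private mental sound no other character can hear, so meta-diegetic.
So 1 of the 4 is non-diegetic: (1).

1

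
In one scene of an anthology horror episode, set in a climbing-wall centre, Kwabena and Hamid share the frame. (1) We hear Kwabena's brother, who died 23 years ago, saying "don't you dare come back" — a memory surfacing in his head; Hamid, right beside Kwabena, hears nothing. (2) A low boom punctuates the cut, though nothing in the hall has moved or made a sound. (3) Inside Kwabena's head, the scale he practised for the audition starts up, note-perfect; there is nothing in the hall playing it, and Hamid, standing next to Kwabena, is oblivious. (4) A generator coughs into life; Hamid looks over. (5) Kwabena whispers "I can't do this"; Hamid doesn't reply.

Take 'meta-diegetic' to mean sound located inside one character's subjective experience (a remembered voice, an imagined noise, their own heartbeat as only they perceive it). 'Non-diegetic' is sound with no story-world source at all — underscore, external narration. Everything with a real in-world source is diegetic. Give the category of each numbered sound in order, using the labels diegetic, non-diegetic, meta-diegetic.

meta-diegetic, non-diegetic, meta-diegetic, diegetic, diegetic

(1) is meta-diegetic: it's Kwabena's recollection rendered as sound; the other character can't hear it.
(2) is non-diegetic: an editorial stinger — it belongs to the cut, not the story world.
(3) is meta-diegetic: remembered music, private to Kwabena — Hamid is oblivious because it isn't in the room.
(4) an in-world source (a generator); characters could hear it → diegetic.
Sound (5): spoken by a character present in the story world, so diegetic.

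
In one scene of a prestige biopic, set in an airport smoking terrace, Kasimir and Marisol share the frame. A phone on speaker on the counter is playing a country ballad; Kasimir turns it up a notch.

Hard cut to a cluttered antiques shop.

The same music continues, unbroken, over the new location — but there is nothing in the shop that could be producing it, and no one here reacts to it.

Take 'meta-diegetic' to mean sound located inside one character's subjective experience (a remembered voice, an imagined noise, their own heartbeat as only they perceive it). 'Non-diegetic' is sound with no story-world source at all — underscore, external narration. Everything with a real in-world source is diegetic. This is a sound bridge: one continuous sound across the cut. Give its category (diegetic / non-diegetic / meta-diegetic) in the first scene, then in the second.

diegetic, non-diegetic

Scene one: a phone on speaker is an on-screen source and Kasimir reacts to it → diegetic.
Scene two: there is no source in the shop and no one hears it — it's now underscore → non-diegetic.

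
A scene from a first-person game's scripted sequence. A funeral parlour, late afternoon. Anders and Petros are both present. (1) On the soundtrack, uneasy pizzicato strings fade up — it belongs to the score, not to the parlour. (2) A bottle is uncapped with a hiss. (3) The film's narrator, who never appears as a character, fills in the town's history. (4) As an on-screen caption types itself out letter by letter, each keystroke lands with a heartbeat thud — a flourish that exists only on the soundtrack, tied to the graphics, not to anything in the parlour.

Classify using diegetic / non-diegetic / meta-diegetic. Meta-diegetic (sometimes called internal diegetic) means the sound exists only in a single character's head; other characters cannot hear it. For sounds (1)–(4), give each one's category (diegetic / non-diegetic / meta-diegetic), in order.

Sound (1): nothing in the parlour produces it and the characters don't hear it — pure soundtrack, so non-diegetic.
(2) is diegetic: an in-world source (a bottle); characters could hear it.
(3) commentary laid over the scene from outside the fiction → non-diegetic.
(4) the caption isn't part of the story world, so neither is the sound tied to it → non-diegetic.

non-diegetic, diegetic, non-diegetic, non-diegetic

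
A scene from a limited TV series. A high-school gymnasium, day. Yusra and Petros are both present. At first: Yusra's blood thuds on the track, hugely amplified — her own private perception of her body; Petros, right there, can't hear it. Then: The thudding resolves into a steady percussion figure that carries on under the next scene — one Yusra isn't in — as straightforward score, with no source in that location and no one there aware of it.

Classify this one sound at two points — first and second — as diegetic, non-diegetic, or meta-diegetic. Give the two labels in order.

meta-diegetic, non-diegetic

First: it's Yusra's subjective body sound, inaudible to Petros → meta-diegetic.
Second: detached from Yusra and playing as sourceless score over a scene she isn't in — for the audience only → non-diegetic.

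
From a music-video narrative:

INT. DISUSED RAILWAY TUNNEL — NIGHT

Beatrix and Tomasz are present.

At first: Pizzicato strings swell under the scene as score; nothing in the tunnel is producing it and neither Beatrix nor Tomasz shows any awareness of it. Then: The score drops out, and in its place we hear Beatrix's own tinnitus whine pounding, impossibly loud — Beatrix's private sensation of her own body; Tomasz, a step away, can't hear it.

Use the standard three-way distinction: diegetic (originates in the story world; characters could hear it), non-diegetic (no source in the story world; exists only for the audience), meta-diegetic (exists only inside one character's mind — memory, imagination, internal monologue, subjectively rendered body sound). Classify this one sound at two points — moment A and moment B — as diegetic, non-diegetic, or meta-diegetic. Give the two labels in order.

Moment A: underscore with no in-world source, inaudible to the characters → non-diegetic.
Moment B: the body sound is Beatrix's subjective perception alone — Tomasz can't hear it → meta-diegetic.

non-diegetic, meta-diegetic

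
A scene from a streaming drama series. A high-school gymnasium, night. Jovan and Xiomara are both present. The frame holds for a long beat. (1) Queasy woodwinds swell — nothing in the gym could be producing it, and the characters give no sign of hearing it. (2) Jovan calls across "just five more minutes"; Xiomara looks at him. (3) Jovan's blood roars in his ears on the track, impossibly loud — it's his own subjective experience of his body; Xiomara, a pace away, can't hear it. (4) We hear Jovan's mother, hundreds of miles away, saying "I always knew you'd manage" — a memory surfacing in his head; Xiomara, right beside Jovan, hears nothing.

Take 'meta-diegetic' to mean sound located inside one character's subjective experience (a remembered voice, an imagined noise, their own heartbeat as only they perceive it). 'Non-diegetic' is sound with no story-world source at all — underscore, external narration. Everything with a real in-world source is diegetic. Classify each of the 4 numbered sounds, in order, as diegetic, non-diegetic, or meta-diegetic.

(1) nothing in the gym produces it and the characters don't hear it — pure soundtrack → non-diegetic.
(2) is diegetic: on-screen dialogue — Jovan speaks and Xiomara is there to hear.
Sound (3): it's Jovan's internal bodily sensation rendered as sound; only Jovan 'hears' it, so meta-diegetic.
(4) it's Jovan's recollection rendered as sound; the other character can't hear it → meta-diegetic.

non-diegetic, diegetic, meta-diegetic, meta-diegetic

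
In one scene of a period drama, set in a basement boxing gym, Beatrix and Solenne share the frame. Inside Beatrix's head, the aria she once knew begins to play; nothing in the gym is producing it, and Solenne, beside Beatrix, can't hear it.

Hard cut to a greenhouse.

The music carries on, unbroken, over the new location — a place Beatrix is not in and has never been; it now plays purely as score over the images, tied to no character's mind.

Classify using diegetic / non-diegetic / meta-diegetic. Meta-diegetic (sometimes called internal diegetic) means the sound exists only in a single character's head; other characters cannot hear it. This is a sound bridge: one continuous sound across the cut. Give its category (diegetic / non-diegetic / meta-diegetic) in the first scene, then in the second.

meta-diegetic, non-diegetic

Scene one: the music exists only inside Beatrix's mind; Solenne can't hear it → meta-diegetic.
Scene two: it's detached from Beatrix entirely and plays over unrelated images with no in-world source — conventional underscore → non-diegetic.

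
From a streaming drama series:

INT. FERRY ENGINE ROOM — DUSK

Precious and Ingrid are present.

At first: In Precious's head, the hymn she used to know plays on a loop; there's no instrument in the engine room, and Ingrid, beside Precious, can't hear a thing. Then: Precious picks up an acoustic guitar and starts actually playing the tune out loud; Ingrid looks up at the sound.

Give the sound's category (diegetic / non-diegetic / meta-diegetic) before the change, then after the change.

Before the change: the tune exists only as Precious's private memory; Ingrid can't hear it → meta-diegetic.
After the change: Precious is now producing it live on an acoustic guitar, in the room, and Ingrid hears it → diegetic.

meta-diegetic, diegetic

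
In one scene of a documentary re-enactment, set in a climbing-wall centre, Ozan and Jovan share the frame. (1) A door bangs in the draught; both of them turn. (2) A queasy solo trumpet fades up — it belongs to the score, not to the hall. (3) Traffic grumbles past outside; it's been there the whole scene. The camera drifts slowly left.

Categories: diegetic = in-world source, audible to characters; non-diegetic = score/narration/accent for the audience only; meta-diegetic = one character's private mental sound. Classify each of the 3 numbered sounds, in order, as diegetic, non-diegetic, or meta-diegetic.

diegetic, non-diegetic, diegetic

(1) a door is a real object/event in the scene's world → diegetic.
Sound (2): nothing in the hall produces it and the characters don't hear it — pure soundtrack, so non-diegetic.
(3) is diegetic: traffic is part of the location's real environment.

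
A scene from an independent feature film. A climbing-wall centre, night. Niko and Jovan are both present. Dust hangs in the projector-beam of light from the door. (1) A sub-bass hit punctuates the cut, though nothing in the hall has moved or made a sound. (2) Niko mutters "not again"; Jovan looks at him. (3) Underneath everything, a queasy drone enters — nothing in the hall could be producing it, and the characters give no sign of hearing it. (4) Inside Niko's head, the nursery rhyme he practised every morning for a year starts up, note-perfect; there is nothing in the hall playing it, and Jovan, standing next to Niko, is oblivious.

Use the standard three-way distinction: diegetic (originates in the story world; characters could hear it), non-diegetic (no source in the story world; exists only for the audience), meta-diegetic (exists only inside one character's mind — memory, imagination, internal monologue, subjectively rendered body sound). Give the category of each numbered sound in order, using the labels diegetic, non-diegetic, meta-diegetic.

non-diegetic, diegetic, non-diegetic, meta-diegetic

(1) an editorial stinger — it belongs to the cut, not the story world → non-diegetic.
(2) is diegetic: spoken by a character present in the story world.
(3) is non-diegetic: nothing in the hall produces it and the characters don't hear it — pure soundtrack.
Sound (4): the music is a memory playing inside Niko's mind alone; no real-world source, Jovan can't hear it, so meta-diegetic.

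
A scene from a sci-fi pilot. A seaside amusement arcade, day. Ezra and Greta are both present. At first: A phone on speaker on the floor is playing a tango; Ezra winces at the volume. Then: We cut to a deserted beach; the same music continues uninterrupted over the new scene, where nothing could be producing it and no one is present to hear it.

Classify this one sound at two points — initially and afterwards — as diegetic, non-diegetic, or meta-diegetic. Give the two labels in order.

Initially: a phone on speaker is a real in-scene source and Ezra reacts to it → diegetic.
Afterwards: there is no longer any in-world source and no one can hear it — it has become underscore → non-diegetic.

diegetic, non-diegetic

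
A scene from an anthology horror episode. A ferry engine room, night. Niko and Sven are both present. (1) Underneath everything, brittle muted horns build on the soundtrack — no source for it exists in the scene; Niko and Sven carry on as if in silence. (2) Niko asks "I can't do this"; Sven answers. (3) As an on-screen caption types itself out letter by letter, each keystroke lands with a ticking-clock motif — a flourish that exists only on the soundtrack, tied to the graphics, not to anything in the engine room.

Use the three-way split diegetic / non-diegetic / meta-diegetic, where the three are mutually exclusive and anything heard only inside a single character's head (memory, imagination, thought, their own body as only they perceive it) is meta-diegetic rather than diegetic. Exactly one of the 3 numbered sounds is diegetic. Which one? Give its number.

2

(1) is non-diegetic: score with no on-screen or off-screen source; it exists for the audience alone.
Sound (2): on-screen dialogue — Niko speaks and Sven is there to hear, so diegetic.
(3) the caption isn't part of the story world, so neither is the sound tied to it → non-diegetic.
Only (2) is diegetic.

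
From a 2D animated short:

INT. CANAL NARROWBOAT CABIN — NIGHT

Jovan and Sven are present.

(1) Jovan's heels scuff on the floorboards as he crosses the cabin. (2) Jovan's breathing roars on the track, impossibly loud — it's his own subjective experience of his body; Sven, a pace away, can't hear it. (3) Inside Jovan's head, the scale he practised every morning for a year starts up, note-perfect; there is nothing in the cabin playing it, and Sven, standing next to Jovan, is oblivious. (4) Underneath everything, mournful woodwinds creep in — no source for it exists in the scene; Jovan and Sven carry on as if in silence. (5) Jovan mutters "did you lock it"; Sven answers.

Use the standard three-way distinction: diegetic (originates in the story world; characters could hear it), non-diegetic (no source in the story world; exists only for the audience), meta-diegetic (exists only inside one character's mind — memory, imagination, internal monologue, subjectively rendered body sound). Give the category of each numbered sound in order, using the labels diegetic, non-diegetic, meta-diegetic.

Sound (1): it's the physical sound of Jovan moving in the space, so diegetic.
(2) point-of-audition from inside Jovan's body; not a sound in the room → meta-diegetic.
(3) the music is a memory playing inside Jovan's mind alone; no real-world source, Sven can't hear it → meta-diegetic.
Sound (4): nothing in the cabin produces it and the characters don't hear it — pure soundtrack, so non-diegetic.
(5) spoken by a character present in the story world → diegetic.

diegetic, meta-diegetic, meta-diegetic, non-diegetic, diegetic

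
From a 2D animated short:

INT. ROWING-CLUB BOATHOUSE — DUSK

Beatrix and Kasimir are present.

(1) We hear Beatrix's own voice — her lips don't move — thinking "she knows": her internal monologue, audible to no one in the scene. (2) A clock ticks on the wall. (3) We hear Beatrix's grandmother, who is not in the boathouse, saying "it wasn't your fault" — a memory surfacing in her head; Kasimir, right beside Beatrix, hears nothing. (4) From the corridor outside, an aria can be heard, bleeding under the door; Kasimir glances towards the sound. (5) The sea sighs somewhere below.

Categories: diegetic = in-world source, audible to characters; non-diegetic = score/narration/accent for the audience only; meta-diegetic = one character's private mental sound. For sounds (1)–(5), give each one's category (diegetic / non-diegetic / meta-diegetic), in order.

meta-diegetic, diegetic, meta-diegetic, diegetic, diegetic

Sound (1): internal monologue — inside Beatrix's mind, not spoken into the scene, so meta-diegetic.
(2) is diegetic: the sound comes from a clock physically present in the location.
(3) is meta-diegetic: a remembered line, private to Beatrix — not present in the room, not audible to Kasimir.
Sound (4): off-screen diegetic: the source is out of frame but still in the story's space, so diegetic.
(5) is diegetic: ambient/room sound belonging to the story's physical space.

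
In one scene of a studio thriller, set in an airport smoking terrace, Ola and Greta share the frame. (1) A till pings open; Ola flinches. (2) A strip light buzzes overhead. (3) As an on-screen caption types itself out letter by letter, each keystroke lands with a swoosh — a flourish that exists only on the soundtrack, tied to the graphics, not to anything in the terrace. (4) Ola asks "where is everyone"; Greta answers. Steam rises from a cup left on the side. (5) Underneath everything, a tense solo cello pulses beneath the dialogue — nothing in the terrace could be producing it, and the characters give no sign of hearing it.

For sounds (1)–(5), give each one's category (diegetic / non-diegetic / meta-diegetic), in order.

diegetic, diegetic, non-diegetic, diegetic, non-diegetic

(1) the sound comes from a till physically present in the location → diegetic.
(2) is diegetic: a strip light is part of the location's real environment.
(3) is non-diegetic: the caption isn't part of the story world, so neither is the sound tied to it.
(4) on-screen dialogue — Ola speaks and Greta is there to hear → diegetic.
Sound (5): score with no on-screen or off-screen source; it exists for the audience alone, so non-diegetic.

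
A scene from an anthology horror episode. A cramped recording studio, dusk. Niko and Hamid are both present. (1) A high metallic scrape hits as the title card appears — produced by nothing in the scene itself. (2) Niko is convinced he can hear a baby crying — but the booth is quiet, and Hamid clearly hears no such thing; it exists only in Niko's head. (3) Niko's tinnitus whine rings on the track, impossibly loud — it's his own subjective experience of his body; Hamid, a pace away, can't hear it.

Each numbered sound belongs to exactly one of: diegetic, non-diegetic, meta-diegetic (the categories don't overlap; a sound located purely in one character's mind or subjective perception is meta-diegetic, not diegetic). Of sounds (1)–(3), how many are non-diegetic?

1

Sound (1): an editorial stinger — it belongs to the cut, not the story world, so non-diegetic.
(2) is meta-diegetic: subjective to Niko: the booth is silent and Hamid hears nothing.
(3) point-of-audition from inside Niko's body; not a sound in the room → meta-diegetic.
So 1 of the 3 is non-diegetic: (1).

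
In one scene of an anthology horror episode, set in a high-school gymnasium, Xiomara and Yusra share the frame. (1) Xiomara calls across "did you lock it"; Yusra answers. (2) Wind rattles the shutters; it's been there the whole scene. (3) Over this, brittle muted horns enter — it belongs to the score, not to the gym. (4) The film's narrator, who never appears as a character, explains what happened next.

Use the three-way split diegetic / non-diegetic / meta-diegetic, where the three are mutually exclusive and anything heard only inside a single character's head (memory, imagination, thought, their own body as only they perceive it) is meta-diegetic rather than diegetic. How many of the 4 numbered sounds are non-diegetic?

(1) is diegetic: Xiomara is a character speaking aloud in the scene.
Sound (2): ambient/room sound belonging to the story's physical space, so diegetic.
(3) it has no source in the story world and no character can hear it — it's underscore → non-diegetic.
(4) commentary laid over the scene from outside the fiction → non-diegetic.
So 2 of the 4 are non-diegetic: (3), (4).

2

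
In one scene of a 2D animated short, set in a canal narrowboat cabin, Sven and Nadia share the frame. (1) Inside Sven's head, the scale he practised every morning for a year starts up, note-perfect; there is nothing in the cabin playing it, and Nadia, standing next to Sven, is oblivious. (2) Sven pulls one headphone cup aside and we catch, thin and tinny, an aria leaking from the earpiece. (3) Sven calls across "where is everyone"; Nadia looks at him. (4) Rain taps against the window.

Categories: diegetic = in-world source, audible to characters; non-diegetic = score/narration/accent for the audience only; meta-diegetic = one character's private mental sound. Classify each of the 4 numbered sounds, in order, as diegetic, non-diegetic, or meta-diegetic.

meta-diegetic, diegetic, diegetic, diegetic

(1) is meta-diegetic: remembered music, private to Sven — Nadia is oblivious because it isn't in the room.
(2) the earpiece is a real device on Sven's head — source music → diegetic.
Sound (3): on-screen dialogue — Sven speaks and Nadia is there to hear, so diegetic.
(4) is diegetic: rain is part of the location's real environment.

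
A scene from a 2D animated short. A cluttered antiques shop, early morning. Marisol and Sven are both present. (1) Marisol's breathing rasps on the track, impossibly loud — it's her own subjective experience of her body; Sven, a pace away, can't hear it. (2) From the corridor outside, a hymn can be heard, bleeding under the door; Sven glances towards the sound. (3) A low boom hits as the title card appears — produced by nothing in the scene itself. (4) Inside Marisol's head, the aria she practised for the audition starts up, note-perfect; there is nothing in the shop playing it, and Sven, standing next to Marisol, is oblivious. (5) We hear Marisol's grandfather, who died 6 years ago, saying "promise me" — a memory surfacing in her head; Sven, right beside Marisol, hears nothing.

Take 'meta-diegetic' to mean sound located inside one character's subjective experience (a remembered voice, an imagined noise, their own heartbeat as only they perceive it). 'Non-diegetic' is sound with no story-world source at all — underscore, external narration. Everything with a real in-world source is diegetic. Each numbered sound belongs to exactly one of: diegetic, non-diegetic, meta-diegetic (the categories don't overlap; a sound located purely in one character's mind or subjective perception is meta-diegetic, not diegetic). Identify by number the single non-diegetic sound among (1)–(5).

(1) is meta-diegetic: it's Marisol's internal bodily sensation rendered as sound; only Marisol 'hears' it.
Sound (2): off-screen diegetic: the source is out of frame but still in the story's space, so diegetic.
(3) is non-diegetic: an editorial stinger — it belongs to the cut, not the story world.
(4) remembered music, private to Marisol — Sven is oblivious because it isn't in the room → meta-diegetic.
(5) is meta-diegetic: a remembered line, private to Marisol — not present in the room, not audible to Sven.
Only (3) is non-diegetic.

3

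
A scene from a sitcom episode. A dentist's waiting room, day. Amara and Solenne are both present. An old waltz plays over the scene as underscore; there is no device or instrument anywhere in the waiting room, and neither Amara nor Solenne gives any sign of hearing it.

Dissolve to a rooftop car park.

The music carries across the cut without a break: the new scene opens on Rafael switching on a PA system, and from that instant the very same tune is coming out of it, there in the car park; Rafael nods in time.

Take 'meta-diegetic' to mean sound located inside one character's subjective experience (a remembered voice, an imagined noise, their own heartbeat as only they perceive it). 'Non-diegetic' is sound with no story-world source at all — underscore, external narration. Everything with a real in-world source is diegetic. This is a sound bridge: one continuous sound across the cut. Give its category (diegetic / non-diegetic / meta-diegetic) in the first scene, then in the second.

Scene one: there's no in-world source anywhere and no character hears it — underscore for the audience only → non-diegetic.
Scene two: once Rafael turns on a PA system, the music has a real source in the story world and Rafael reacts to it → diegetic.

non-diegetic, diegetic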